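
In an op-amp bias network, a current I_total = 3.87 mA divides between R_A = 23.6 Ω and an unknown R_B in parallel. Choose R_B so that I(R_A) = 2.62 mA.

R_B ≈ 49.5 Ω

In a two-way split, I_A/I_total = R_B/(R_A + R_B).
2.62/3.87 = R_B/(R_A + R_B) → R_B = R_A · (0.6770)/(1 − 0.6770) = 23.6 × 2.096 = 49.47 Ω.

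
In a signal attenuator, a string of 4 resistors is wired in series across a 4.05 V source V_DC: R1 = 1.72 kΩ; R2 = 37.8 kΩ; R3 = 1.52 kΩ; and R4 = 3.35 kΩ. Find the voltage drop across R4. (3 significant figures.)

V ≈ 0.306 V

ΣR = 1.72 + 37.8 + 1.52 + 3.35 = 44.39 kΩ.
Voltage divider: V = V_DC · (3.350 / 44.39) = 4.05 × 0.07547 = 0.3056 V.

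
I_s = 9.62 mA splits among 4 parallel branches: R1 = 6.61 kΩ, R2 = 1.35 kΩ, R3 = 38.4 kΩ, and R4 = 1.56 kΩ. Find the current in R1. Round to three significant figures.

Total conductance ΣG = 1/6.61 + 1/1.35 + 1/38.4 + 1/1.56 = 1.559 (units of 1/kΩ).
Current divider: I(R1) = I_s · G_k/ΣG = 9.62 × (0.1513/1.559) = 9.62 × 0.09703 = 0.9335 mA.

I ≈ 0.933 mA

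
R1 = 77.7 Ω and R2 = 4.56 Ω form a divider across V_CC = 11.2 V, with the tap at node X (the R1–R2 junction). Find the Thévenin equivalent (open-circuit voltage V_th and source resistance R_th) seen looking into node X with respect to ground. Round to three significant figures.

V_th ≈ 0.621 V, R_th ≈ 4.31 Ω

Open-circuit (no load on X): V_th = V_CC · R2/(R1 + R2) = 11.2 × 4.56/(77.70 + 4.56) = 0.6209 V.
Looking into X with the source shorted: R_th = R1·R2/(R1+R2) = 77.70 × 4.56/82.26 = 4.307 Ω.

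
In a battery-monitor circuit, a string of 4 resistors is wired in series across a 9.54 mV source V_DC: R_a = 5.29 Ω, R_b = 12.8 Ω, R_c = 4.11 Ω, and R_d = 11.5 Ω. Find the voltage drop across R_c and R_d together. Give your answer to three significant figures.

Total series resistance ΣR = 5.29 + 12.8 + 4.11 + 11.5 = 33.70 Ω.
R_{R_c..R_d} = 4.11 + 11.5 = 15.61 Ω.
V = V_DC · R/ΣR = 9.54 × 0.4632 = 4.419 mV.

V ≈ 4.42 mV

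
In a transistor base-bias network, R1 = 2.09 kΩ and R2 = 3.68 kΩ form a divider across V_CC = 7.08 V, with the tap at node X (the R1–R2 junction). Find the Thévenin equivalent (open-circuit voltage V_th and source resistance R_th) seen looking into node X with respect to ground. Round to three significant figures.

With X open, the divider is unloaded: V_th = 7.08 × 3.68/5.770 = 4.515 V.
With V_CC suppressed (replaced by a short), R_th = R1 ‖ R2 = (2.090 × 3.68)/(2.090 + 3.68) = 1.333 kΩ.

V_th ≈ 4.52 V, R_th ≈ 1.33 kΩ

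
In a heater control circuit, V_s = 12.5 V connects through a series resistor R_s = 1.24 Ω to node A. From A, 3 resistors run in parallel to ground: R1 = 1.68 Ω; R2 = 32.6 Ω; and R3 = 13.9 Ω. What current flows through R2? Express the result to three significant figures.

I ≈ 0.206 A

Combine the parallel branches: R_p = (1/1.68 + 1/32.6 + 1/13.9)⁻¹ = 1.433 Ω.
V_A = 12.5 × 1.433/2.673 = 6.701 V.
I(R2) = V_A / R2 = 6.701/32.6 = 0.2056 A.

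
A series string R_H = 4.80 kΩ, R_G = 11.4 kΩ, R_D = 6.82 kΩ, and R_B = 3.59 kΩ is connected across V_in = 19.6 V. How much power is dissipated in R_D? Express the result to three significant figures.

P ≈ 3.70 mW

The common current is I = 19.6/26.61 = 0.7366 mA.
P(R_D) = I²·R_D = (0.7366)² × 6.82 = 3.700 mW.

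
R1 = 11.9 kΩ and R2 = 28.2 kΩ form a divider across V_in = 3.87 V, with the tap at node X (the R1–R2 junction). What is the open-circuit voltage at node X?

V_th ≈ 2.72 V

V_th is the unloaded tap voltage: V_in · R2/(R1+R2) = 3.87 × 0.7032 = 2.722 V.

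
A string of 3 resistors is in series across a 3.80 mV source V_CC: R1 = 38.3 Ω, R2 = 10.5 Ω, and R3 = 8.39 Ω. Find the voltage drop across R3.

V ≈ 0.557 mV

Total series resistance ΣR = 38.3 + 10.5 + 8.39 = 57.19 Ω.
V = V_CC · R/ΣR = 3.80 × 0.1467 = 0.5575 mV.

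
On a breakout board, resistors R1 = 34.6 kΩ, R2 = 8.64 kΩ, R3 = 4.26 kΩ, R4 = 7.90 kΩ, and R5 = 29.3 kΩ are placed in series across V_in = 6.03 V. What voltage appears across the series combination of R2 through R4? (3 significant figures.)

Series total: ΣR = 34.6 + 8.64 + 4.26 + 7.90 + 29.3 = 84.70 kΩ.
R_{R2..R4} = 8.64 + 4.26 + 7.90 = 20.80 kΩ.
V = V_in · R/ΣR = 6.03 × 0.2456 = 1.481 V.

V ≈ 1.48 V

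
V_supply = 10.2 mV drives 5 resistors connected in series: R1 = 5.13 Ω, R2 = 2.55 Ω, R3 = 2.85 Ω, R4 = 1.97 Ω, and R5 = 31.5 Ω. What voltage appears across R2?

Total series resistance ΣR = 5.13 + 2.55 + 2.85 + 1.97 + 31.5 = 44.00 Ω.
Voltage divider: V = V_supply · (2.550 / 44.00) = 10.2 × 0.05795 = 0.5911 mV.

V ≈ 0.591 mV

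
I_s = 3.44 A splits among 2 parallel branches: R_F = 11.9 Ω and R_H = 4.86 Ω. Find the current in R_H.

Two-branch current divider: I_k = I_s · R_other/(R_1 + R_2).
So I = 3.44 × 11.9/16.76 = 2.442 A.

I ≈ 2.44 A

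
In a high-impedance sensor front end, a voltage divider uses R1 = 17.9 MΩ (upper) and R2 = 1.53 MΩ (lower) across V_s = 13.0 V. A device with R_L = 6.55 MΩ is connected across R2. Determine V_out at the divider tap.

V_out ≈ 0.842 V

First combine the lower leg with the load: R2 ‖ R_L = 1.240 MΩ.
Now apply the divider: V_out = 13.0 × 0.06480 = 0.8424 V.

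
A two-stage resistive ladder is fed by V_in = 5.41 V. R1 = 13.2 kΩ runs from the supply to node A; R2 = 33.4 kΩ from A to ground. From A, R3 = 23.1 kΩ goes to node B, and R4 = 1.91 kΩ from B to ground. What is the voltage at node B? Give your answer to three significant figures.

Looking into the second stage from A: R3 + R4 = 25.01 kΩ appears in parallel with R2.
Effective lower resistance at A: R2 ‖ 25.01 = 14.30 kΩ.
So V_A = 5.41 × 0.5200 = 2.813 V.
Then the unloaded second divider: V_B = V_A × R4/(R3+R4) = 2.813 × 0.07637 = 0.2149 V.

V_B ≈ 0.215 V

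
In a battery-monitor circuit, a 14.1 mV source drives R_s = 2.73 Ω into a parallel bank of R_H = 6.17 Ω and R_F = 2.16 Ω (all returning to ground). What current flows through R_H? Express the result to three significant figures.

I ≈ 0.844 mA

Equivalent of the parallel group: R_p = 1.600 Ω.
Node voltage V_A = V_supply · R_p/(R_s + R_p) = 14.1 × 0.3695 = 5.210 mV.
I(R_H) = V_A / R_H = 5.210/6.17 = 0.8444 mA.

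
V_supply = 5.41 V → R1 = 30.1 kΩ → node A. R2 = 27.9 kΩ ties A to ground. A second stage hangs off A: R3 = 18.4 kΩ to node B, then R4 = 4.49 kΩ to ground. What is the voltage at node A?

Node A sees R2 in parallel with the series input of stage 2, R3 + R4 = 22.89 kΩ.
R2 ‖ (R3+R4) = 12.57 kΩ.
So V_A = 5.41 × 0.2947 = 1.594 V.

V_A ≈ 1.59 V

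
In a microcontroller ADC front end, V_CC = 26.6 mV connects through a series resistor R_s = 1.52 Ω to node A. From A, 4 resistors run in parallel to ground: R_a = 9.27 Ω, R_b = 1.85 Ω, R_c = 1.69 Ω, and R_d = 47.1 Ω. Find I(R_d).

I ≈ 0.194 mA

Parallel bank: R_p = 1/(1/9.27 + 1/1.85 + 1/1.69 + 1/47.1) = 0.7928 Ω.
V_A by voltage divider: V_A = 26.6 × 0.7928/(1.52 + 0.7928) = 9.118 mV.
Branch current I = V_A/R_d = 9.118/47.1 = 0.1936 mA.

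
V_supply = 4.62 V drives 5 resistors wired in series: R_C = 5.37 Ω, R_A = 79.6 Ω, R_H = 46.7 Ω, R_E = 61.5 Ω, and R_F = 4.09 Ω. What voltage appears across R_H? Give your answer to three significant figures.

Series total: ΣR = 5.37 + 79.6 + 46.7 + 61.5 + 4.09 = 197.3 Ω.
V = V_supply · R/ΣR = 4.62 × 0.2367 = 1.094 V.

V ≈ 1.09 V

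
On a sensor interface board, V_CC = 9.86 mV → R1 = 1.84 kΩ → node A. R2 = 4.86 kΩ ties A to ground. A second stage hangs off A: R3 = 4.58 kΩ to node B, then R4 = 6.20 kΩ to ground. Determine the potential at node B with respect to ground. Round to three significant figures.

V_B ≈ 3.66 mV

The second stage (R3 + R4 = 10.78 kΩ) loads node A in parallel with R2.
Effective lower resistance at A: R2 ‖ 10.78 = 3.350 kΩ.
First divider: V_A = V_CC · 3.350/(1.84 + 3.350) = 6.364 mV.
Stage 2 is unloaded, so V_B = V_A · R4/(R3+R4) = 6.364 × 6.20/10.78 = 3.660 mV.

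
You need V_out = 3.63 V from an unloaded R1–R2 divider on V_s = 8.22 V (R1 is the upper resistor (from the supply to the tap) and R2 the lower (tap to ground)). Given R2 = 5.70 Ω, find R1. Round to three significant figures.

R1 ≈ 7.21 Ω

V_out/V_s = R2/(R1+R2) = 0.4416.
So R1 = R2 · (V_s/V_out − 1) = 5.70 × (8.22/3.63 − 1) = 5.70 × 1.264 = 7.207 Ω.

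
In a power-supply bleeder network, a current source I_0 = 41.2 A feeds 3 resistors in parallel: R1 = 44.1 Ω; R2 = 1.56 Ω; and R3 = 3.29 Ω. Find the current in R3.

I ≈ 12.9 A

Total conductance ΣG = 1/44.1 + 1/1.56 + 1/3.29 = 0.9677 (units of 1/Ω).
By the current-divider rule, I = I_0 · G_k/ΣG = 41.2 × 0.3141 = 12.94 A.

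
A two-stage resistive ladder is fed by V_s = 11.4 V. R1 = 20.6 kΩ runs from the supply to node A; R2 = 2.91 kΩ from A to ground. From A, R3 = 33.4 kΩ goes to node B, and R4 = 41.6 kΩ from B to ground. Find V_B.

The second stage (R3 + R4 = 75.00 kΩ) loads node A in parallel with R2.
R2 ‖ (R3+R4) = 2.801 kΩ.
V_A = 11.4 × 2.801/(20.6 + 2.801) = 1.365 V.
V_B = V_A × 0.5547 = 0.7569 V.

V_B ≈ 0.757 V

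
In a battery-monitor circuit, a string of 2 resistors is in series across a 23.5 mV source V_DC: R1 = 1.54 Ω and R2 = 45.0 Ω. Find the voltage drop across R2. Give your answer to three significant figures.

Series total: ΣR = 1.54 + 45.0 = 46.54 Ω.
By the voltage-divider rule, V = 23.5 × 45.00/46.54 = 22.72 mV.

V ≈ 22.7 mV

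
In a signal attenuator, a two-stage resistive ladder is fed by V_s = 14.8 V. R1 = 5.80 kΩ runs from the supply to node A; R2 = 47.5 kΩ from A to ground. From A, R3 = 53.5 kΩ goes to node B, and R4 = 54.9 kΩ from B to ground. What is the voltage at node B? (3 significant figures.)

Node A sees R2 in parallel with the series input of stage 2, R3 + R4 = 108.4 kΩ.
R2 ‖ (R3+R4) = 33.03 kΩ.
So V_A = 14.8 × 0.8506 = 12.59 V.
V_B = V_A × 0.5065 = 6.376 V.

V_B ≈ 6.38 V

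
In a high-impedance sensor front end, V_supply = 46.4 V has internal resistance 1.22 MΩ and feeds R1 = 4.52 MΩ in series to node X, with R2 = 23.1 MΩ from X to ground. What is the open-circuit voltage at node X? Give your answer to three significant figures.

R1' = 1.22 + 4.52 = 5.740 MΩ (source resistance + R1).
V_th is the unloaded tap voltage: V_supply · R2/(R1'+R2) = 46.4 × 0.8010 = 37.17 V.

V_th ≈ 37.2 V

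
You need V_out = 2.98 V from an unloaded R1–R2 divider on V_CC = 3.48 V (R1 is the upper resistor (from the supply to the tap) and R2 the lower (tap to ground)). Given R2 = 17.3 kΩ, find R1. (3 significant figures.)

The divider ratio is R2/(R1+R2) = 2.98/3.48 = 0.8563.
Rearranging, R1 = R2·(1−k)/k = 17.3 × 0.1678 = 2.903 kΩ.

R1 ≈ 2.90 kΩ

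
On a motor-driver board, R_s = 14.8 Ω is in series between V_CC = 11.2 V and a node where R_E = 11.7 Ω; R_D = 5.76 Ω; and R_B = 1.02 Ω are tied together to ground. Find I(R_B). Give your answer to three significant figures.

Parallel bank: R_p = 1/(1/11.7 + 1/5.76 + 1/1.02) = 0.8068 Ω.
V_A = 11.2 × 0.8068/15.61 = 0.5790 V.
Branch current I = V_A/R_B = 0.5790/1.02 = 0.5676 A.

I ≈ 0.568 A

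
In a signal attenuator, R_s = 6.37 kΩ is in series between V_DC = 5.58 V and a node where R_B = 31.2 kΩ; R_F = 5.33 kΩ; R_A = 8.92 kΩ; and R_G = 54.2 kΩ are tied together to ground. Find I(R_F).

I ≈ 0.324 mA

Equivalent of the parallel group: R_p = 2.855 kΩ.
V_A by voltage divider: V_A = 5.58 × 2.855/(6.37 + 2.855) = 1.727 V.
Branch current I = V_A/R_F = 1.727/5.33 = 0.3240 mA.
(Equivalently: I_total = 0.6049 mA, then current-divider fraction G_k/ΣG = 0.5357.)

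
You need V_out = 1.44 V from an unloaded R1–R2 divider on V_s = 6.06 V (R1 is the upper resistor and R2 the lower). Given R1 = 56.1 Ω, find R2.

R2 ≈ 17.5 Ω

The divider ratio is R2/(R1+R2) = 1.44/6.06 = 0.2376.
So R2 = R1 · V_out/(V_s − V_out) = 56.1 × 1.44/(6.06 − 1.44) = 56.1 × 0.3117 = 17.49 Ω.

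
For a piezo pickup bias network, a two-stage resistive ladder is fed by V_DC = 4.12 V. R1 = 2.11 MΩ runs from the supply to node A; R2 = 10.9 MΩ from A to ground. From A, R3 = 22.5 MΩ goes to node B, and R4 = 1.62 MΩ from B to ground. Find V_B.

Looking into the second stage from A: R3 + R4 = 24.12 MΩ appears in parallel with R2.
R2 ‖ (R3+R4) = 7.507 MΩ.
So V_A = 4.12 × 0.7806 = 3.216 V.
V_B = V_A × 0.06716 = 0.2160 V.

V_B ≈ 0.216 V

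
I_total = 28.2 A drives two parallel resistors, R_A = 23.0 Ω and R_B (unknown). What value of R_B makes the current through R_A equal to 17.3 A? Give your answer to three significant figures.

In a two-way split, I_A/I_total = R_B/(R_A + R_B).
17.3/28.2 = R_B/(R_A + R_B) → R_B = R_A · (0.6135)/(1 − 0.6135) = 23.0 × 1.587 = 36.50 Ω.

R_B ≈ 36.5 Ω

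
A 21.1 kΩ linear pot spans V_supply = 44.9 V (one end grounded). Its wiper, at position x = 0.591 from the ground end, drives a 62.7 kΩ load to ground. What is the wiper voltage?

V_out ≈ 24.5 V

Lower segment x·R_p = 12.47 kΩ; upper segment (1−x)·R_p = 8.630 kΩ.
R_L loads the lower segment: effective lower R = 10.40 kΩ.
Loaded-divider output: V_out = 44.9 × 0.5465 = 24.54 V.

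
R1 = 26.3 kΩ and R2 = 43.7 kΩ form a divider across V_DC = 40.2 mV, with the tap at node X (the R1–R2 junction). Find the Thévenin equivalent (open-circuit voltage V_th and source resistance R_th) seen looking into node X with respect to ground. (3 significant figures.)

With X open, the divider is unloaded: V_th = 40.2 × 43.7/70.00 = 25.10 mV.
Looking into X with the source shorted: R_th = R1·R2/(R1+R2) = 26.30 × 43.7/70.00 = 16.42 kΩ.

V_th ≈ 25.1 mV, R_th ≈ 16.4 kΩ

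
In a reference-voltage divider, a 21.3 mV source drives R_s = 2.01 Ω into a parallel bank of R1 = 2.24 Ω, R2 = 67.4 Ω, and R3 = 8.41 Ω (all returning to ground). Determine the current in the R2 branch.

I ≈ 0.146 mA

Equivalent of the parallel group: R_p = 1.724 Ω.
V_A by voltage divider: V_A = 21.3 × 1.724/(2.01 + 1.724) = 9.833 mV.
I(R2) = V_A / R2 = 9.833/67.4 = 0.1459 mA.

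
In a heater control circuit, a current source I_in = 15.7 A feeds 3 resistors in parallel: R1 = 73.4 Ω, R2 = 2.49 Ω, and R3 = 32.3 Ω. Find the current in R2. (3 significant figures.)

Conductances: ΣG = 1/73.4 + 1/2.49 + 1/32.3 = 0.4462 (1/Ω).
By the current-divider rule, I = I_in · G_k/ΣG = 15.7 × 0.9001 = 14.13 A.

I ≈ 14.1 A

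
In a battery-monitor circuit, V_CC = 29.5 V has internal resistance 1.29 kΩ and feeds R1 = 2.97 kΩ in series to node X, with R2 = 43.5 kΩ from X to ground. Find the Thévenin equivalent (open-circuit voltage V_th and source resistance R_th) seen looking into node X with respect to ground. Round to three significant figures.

R1' = 1.29 + 2.97 = 4.260 kΩ (source resistance + R1).
Open-circuit (no load on X): V_th = V_CC · R2/(R1' + R2) = 29.5 × 43.5/(4.260 + 43.5) = 26.87 V.
Looking into X with the source shorted: R_th = R1'·R2/(R1'+R2) = 4.260 × 43.5/47.76 = 3.880 kΩ.

V_th ≈ 26.9 V, R_th ≈ 3.88 kΩ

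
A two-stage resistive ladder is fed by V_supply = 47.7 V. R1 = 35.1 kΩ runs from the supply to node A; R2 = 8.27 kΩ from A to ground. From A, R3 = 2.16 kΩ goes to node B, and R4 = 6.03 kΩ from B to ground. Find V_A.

V_A ≈ 5.01 V

Node A sees R2 in parallel with the series input of stage 2, R3 + R4 = 8.190 kΩ.
R2 ‖ (R3+R4) = 4.115 kΩ.
V_A = 47.7 × 4.115/(35.1 + 4.115) = 5.005 V.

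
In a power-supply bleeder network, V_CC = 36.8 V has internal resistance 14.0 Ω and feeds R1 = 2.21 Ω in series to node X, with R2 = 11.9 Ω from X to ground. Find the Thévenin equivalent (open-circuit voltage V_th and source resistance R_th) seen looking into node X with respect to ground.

R1' = 14.0 + 2.21 = 16.21 Ω (source resistance + R1).
Open-circuit (no load on X): V_th = V_CC · R2/(R1' + R2) = 36.8 × 11.9/(16.21 + 11.9) = 15.58 V.
Looking into X with the source shorted: R_th = R1'·R2/(R1'+R2) = 16.21 × 11.9/28.11 = 6.862 Ω.

V_th ≈ 15.6 V, R_th ≈ 6.86 Ω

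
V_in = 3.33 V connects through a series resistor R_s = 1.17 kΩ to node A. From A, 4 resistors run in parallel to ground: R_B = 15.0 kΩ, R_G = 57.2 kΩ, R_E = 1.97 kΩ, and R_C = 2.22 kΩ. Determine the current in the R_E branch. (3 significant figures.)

Combine the parallel branches: R_p = (1/15.0 + 1/57.2 + 1/1.97 + 1/2.22)⁻¹ = 0.9595 kΩ.
Node voltage V_A = V_in · R_p/(R_s + R_p) = 3.33 × 0.4506 = 1.500 V.
I(R_E) = V_A / R_E = 1.500/1.97 = 0.7616 mA.

I ≈ 0.762 mA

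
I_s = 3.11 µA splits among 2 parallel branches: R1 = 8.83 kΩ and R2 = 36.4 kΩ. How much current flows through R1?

I ≈ 2.50 µA

Two-branch current divider: I_k = I_s · R_other/(R_1 + R_2).
I(R1) = 3.11 × 36.4/(8.83 + 36.4) = 3.11 × 0.8048 = 2.503 µA.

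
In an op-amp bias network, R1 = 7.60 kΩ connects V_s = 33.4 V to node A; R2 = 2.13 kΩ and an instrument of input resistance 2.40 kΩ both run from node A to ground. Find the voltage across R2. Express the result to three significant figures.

V_out ≈ 4.32 V

R2 ‖ R_L = (2.13 × 2.40)/(2.13 + 2.40) = 1.128 kΩ.
Then V_out = V_s · R2'/(R1 + R2') = 33.4 × 1.128/8.728 = 4.318 V.
(Unloaded it would be 7.31 V; the load pulls it down.)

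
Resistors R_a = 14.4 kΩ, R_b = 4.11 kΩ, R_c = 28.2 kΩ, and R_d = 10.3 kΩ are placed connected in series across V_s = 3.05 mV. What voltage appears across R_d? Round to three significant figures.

Series total: ΣR = 14.4 + 4.11 + 28.2 + 10.3 = 57.01 kΩ.
Voltage divider: V = V_s · (10.30 / 57.01) = 3.05 × 0.1807 = 0.5510 mV.

V ≈ 0.551 mV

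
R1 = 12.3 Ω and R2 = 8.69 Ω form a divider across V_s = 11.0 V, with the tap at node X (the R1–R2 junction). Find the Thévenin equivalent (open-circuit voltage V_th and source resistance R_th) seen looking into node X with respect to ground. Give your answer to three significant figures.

V_th ≈ 4.55 V, R_th ≈ 5.09 Ω

V_th is the unloaded tap voltage: V_s · R2/(R1+R2) = 11.0 × 0.4140 = 4.554 V.
With V_s suppressed (replaced by a short), R_th = R1 ‖ R2 = (12.30 × 8.69)/(12.30 + 8.69) = 5.092 Ω.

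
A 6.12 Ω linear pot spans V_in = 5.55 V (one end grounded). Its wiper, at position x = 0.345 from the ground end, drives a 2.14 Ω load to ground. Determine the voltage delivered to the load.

Split the track: R_lower = x·R_p = 2.111 Ω, R_upper = (1−x)·R_p = 4.009 Ω.
(x·R_p) ‖ R_L = 1.063 Ω.
V_out = 5.55 × 1.063/(4.009 + 1.063) = 1.163 V.

V_out ≈ 1.16 V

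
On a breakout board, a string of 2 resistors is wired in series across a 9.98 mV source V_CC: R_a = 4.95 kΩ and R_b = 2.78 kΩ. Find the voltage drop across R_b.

ΣR = 4.95 + 2.78 = 7.730 kΩ.
Voltage divider: V = V_CC · (2.780 / 7.730) = 9.98 × 0.3596 = 3.589 mV.

V ≈ 3.59 mV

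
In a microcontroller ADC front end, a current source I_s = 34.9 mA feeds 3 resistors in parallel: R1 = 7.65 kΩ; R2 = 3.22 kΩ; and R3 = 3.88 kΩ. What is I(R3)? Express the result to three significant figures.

I ≈ 12.9 mA

ΣG = 1/7.65 + 1/3.22 + 1/3.88 = 0.6990.
Current divider: I(R3) = I_s · G_k/ΣG = 34.9 × (0.2577/0.6990) = 34.9 × 0.3687 = 12.87 mA.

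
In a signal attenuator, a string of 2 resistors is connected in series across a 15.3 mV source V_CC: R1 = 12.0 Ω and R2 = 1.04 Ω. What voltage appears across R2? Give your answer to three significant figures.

V ≈ 1.22 mV

Series total: ΣR = 12.0 + 1.04 = 13.04 Ω.
By the voltage-divider rule, V = 15.3 × 1.040/13.04 = 1.220 mV.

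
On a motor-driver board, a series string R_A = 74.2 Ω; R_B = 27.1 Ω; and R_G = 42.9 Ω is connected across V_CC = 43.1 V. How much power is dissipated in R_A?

Series current I = V_CC/ΣR = 43.1/144.2 = 0.2989 A.
P(R_A) = I²·R_A = (0.2989)² × 74.2 = 6.629 W.

P ≈ 6.63 W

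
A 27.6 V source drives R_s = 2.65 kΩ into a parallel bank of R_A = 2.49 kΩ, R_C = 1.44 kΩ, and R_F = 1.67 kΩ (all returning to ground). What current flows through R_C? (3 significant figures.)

I ≈ 3.49 mA

Combine the parallel branches: R_p = (1/2.49 + 1/1.44 + 1/1.67)⁻¹ = 0.5900 kΩ.
V_A = 27.6 × 0.5900/3.240 = 5.026 V.
I(R_C) = V_A / R_C = 5.026/1.44 = 3.490 mA.
(Equivalently: I_total = 8.518 mA, then current-divider fraction G_k/ΣG = 0.4097.)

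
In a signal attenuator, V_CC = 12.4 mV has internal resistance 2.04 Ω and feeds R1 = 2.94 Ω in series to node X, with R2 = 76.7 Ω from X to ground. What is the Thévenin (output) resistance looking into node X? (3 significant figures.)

R1' = 2.04 + 2.94 = 4.980 Ω (source resistance + R1).
Looking into X with the source shorted: R_th = R1'·R2/(R1'+R2) = 4.980 × 76.7/81.68 = 4.676 Ω.

R_th ≈ 4.68 Ω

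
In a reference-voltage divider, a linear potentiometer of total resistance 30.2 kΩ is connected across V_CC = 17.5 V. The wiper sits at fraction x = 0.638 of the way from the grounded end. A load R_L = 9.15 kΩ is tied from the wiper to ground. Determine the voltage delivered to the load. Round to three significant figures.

V_out ≈ 6.34 V

The pot divides into 10.93 kΩ above the wiper and 19.27 kΩ below.
(x·R_p) ‖ R_L = 6.204 kΩ.
Then V_out = V_CC · 6.204/(10.93 + 6.204) = 6.336 V.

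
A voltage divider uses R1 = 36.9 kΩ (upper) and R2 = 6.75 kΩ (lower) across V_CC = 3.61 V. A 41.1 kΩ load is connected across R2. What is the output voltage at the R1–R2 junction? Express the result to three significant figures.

V_out ≈ 0.490 V

The load sits in parallel with R2, giving an effective lower resistance R2' = R2·R_L/(R2+R_L) = 5.798 kΩ.
Now apply the divider: V_out = 3.61 × 0.1358 = 0.4902 V.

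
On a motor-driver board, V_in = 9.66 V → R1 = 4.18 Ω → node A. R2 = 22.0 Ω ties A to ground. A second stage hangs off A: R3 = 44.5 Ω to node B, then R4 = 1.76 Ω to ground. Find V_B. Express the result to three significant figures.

Looking into the second stage from A: R3 + R4 = 46.26 Ω appears in parallel with R2.
Effective lower resistance at A: R2 ‖ 46.26 = 14.91 Ω.
First divider: V_A = V_in · 14.91/(4.18 + 14.91) = 7.545 V.
Then the unloaded second divider: V_B = V_A × R4/(R3+R4) = 7.545 × 0.03805 = 0.2870 V.

V_B ≈ 0.287 V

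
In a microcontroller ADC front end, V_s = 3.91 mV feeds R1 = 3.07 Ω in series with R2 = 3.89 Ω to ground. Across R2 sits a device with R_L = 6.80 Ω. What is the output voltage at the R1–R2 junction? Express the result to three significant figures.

First combine the lower leg with the load: R2 ‖ R_L = 2.474 Ω.
Then V_out = V_s · R2'/(R1 + R2') = 3.91 × 2.474/5.544 = 1.745 mV.
(Unloaded it would be 2.19 mV; the load pulls it down.)

V_out ≈ 1.75 mV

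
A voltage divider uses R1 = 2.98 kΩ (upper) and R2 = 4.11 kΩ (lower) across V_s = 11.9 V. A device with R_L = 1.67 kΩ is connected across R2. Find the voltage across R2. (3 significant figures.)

V_out ≈ 3.39 V

R2 ‖ R_L = (4.11 × 1.67)/(4.11 + 1.67) = 1.187 kΩ.
Then V_out = V_s · R2'/(R1 + R2') = 11.9 × 1.187/4.167 = 3.391 V.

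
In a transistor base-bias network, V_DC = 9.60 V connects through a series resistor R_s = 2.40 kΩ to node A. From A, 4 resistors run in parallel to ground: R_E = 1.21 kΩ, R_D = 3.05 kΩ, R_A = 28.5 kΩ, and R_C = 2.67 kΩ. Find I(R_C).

Equivalent of the parallel group: R_p = 0.6394 kΩ.
V_A by voltage divider: V_A = 9.60 × 0.6394/(2.40 + 0.6394) = 2.020 V.
I(R_C) = V_A / R_C = 2.020/2.67 = 0.7564 mA.

I ≈ 0.756 mA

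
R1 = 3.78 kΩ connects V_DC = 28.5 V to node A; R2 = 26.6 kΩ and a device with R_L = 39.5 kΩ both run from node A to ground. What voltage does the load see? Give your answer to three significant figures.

V_out ≈ 23.0 V

First combine the lower leg with the load: R2 ‖ R_L = 15.90 kΩ.
Voltage divider with the loaded lower leg: V_out = 28.5 × 15.90/(3.78 + 15.90) = 28.5 × 0.8079 = 23.02 V.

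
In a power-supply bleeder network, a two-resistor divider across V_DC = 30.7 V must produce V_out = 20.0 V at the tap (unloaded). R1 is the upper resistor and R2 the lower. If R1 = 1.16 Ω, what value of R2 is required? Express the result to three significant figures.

R2 ≈ 2.17 Ω

The divider ratio is R2/(R1+R2) = 20.0/30.7 = 0.6515.
So R2 = R1 · V_out/(V_DC − V_out) = 1.16 × 20.0/(30.7 − 20.0) = 1.16 × 1.869 = 2.168 Ω.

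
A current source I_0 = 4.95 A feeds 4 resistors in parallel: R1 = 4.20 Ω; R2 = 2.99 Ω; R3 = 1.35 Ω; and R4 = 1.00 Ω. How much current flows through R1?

Total conductance ΣG = 1/4.20 + 1/2.99 + 1/1.35 + 1/1.00 = 2.313 (units of 1/Ω).
By the current-divider rule, I = I_0 · G_k/ΣG = 4.95 × 0.1029 = 0.5095 A.

I ≈ 0.509 A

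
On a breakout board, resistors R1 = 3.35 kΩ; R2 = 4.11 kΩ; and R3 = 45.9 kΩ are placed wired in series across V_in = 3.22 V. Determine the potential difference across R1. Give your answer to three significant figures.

V ≈ 0.202 V

Series total: ΣR = 3.35 + 4.11 + 45.9 = 53.36 kΩ.
By the voltage-divider rule, V = 3.22 × 3.350/53.36 = 0.2022 V.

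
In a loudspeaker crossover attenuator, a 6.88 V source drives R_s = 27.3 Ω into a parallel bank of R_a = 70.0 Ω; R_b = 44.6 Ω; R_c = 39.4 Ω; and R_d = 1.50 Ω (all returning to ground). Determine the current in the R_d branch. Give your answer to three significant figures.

I ≈ 0.220 A

Parallel bank: R_p = 1/(1/70.0 + 1/44.6 + 1/39.4 + 1/1.50) = 1.372 Ω.
V_A = 6.88 × 1.372/28.67 = 0.3293 V.
Branch current I = V_A/R_d = 0.3293/1.50 = 0.2195 A.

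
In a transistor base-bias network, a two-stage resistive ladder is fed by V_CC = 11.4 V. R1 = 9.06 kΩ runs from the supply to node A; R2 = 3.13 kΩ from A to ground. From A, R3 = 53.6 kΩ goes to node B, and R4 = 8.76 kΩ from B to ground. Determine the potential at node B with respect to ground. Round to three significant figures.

V_B ≈ 0.396 V

The second stage (R3 + R4 = 62.36 kΩ) loads node A in parallel with R2.
Effective lower resistance at A: R2 ‖ 62.36 = 2.980 kΩ.
V_A = 11.4 × 2.980/(9.06 + 2.980) = 2.822 V.
Then the unloaded second divider: V_B = V_A × R4/(R3+R4) = 2.822 × 0.1405 = 0.3964 V.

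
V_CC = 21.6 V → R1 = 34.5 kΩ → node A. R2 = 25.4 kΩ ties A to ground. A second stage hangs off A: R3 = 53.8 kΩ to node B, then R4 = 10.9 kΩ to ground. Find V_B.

V_B ≈ 1.26 V

Looking into the second stage from A: R3 + R4 = 64.70 kΩ appears in parallel with R2.
R2 ‖ (R3+R4) = 18.24 kΩ.
V_A = 21.6 × 18.24/(34.5 + 18.24) = 7.470 V.
V_B = V_A × 0.1685 = 1.258 V.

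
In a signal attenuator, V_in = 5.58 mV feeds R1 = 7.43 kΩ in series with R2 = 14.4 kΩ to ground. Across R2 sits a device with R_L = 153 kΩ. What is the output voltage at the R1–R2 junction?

V_out ≈ 3.57 mV

R2 ‖ R_L = (14.4 × 153)/(14.4 + 153) = 13.16 kΩ.
Voltage divider with the loaded lower leg: V_out = 5.58 × 13.16/(7.43 + 13.16) = 5.58 × 0.6392 = 3.567 mV.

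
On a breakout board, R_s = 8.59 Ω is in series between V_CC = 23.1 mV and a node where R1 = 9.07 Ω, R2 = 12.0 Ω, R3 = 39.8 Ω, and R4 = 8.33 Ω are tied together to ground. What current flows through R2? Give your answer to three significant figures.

I ≈ 0.492 mA

Parallel bank: R_p = 1/(1/9.07 + 1/12.0 + 1/39.8 + 1/8.33) = 2.952 Ω.
V_A = 23.1 × 2.952/11.54 = 5.908 mV.
Branch current I = V_A/R2 = 5.908/12.0 = 0.4923 mA.
(Check via current divider: I_total = 2.001 mA; share G_k/ΣG = 0.2460 → same result.)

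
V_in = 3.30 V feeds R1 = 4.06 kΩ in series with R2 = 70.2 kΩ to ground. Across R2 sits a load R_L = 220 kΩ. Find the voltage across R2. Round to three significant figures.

V_out ≈ 3.07 V

First combine the lower leg with the load: R2 ‖ R_L = 53.22 kΩ.
Then V_out = V_in · R2'/(R1 + R2') = 3.30 × 53.22/57.28 = 3.066 V.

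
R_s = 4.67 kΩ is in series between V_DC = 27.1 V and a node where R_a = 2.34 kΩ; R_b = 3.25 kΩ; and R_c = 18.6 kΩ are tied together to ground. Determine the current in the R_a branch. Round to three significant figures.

Parallel bank: R_p = 1/(1/2.34 + 1/3.25 + 1/18.6) = 1.268 kΩ.
V_A by voltage divider: V_A = 27.1 × 1.268/(4.67 + 1.268) = 5.786 V.
I(R_a) = V_A / R_a = 5.786/2.34 = 2.473 mA.

I ≈ 2.47 mA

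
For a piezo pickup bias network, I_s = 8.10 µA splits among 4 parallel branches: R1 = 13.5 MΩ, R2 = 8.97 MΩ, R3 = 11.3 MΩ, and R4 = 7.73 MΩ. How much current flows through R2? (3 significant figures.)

ΣG = 1/13.5 + 1/8.97 + 1/11.3 + 1/7.73 = 0.4034.
Current divider: I(R2) = I_s · G_k/ΣG = 8.10 × (0.1115/0.4034) = 8.10 × 0.2763 = 2.238 µA.

I ≈ 2.24 µA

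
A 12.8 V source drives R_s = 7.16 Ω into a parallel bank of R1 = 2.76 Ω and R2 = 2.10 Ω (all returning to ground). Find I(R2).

Parallel bank: R_p = 1/(1/2.76 + 1/2.10) = 1.193 Ω.
V_A by voltage divider: V_A = 12.8 × 1.193/(7.16 + 1.193) = 1.828 V.
I(R2) = V_A / R2 = 1.828/2.10 = 0.8703 A.

I ≈ 0.870 A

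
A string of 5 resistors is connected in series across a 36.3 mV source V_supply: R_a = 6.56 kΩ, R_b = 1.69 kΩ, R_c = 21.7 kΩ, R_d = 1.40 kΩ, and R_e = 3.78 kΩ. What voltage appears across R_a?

ΣR = 6.56 + 1.69 + 21.7 + 1.40 + 3.78 = 35.13 kΩ.
Voltage divider: V = V_supply · (6.560 / 35.13) = 36.3 × 0.1867 = 6.778 mV.

V ≈ 6.78 mV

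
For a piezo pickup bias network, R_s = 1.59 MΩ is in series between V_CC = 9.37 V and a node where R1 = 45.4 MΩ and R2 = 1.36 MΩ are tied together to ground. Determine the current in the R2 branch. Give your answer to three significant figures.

I ≈ 3.13 µA

Equivalent of the parallel group: R_p = 1.320 MΩ.
V_A by voltage divider: V_A = 9.37 × 1.320/(1.59 + 1.320) = 4.251 V.
I(R2) = V_A / R2 = 4.251/1.36 = 3.126 µA.
(Check via current divider: I_total = 3.219 µA; share G_k/ΣG = 0.9709 → same result.)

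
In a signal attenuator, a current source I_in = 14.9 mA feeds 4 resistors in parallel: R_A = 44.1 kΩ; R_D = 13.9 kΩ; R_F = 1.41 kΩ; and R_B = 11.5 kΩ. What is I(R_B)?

I ≈ 1.45 mA

ΣG = 1/44.1 + 1/13.9 + 1/1.41 + 1/11.5 = 0.8908.
By the current-divider rule, I = I_in · G_k/ΣG = 14.9 × 0.09762 = 1.454 mA.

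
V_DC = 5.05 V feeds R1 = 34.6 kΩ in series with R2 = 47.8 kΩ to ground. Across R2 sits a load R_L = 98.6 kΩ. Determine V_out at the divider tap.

V_out ≈ 2.43 V

R2 ‖ R_L = (47.8 × 98.6)/(47.8 + 98.6) = 32.19 kΩ.
Then V_out = V_DC · R2'/(R1 + R2') = 5.05 × 32.19/66.79 = 2.434 V.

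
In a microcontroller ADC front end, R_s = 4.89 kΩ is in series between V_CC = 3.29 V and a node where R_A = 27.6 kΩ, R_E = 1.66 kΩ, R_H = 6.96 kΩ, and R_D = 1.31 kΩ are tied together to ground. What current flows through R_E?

I ≈ 0.232 mA

Parallel bank: R_p = 1/(1/27.6 + 1/1.66 + 1/6.96 + 1/1.31) = 0.6470 kΩ.
V_A by voltage divider: V_A = 3.29 × 0.6470/(4.89 + 0.6470) = 0.3844 V.
I(R_E) = V_A / R_E = 0.3844/1.66 = 0.2316 mA.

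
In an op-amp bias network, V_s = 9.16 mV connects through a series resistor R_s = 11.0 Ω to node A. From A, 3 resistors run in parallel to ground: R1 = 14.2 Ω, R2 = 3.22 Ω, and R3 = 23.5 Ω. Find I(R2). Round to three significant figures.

Combine the parallel branches: R_p = (1/14.2 + 1/3.22 + 1/23.5)⁻¹ = 2.361 Ω.
V_A = 9.16 × 2.361/13.36 = 1.619 mV.
Branch current I = V_A/R2 = 1.619/3.22 = 0.5027 mA.

I ≈ 0.503 mA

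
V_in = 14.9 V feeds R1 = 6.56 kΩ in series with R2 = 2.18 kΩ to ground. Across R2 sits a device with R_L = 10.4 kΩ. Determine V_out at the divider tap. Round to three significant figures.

The load sits in parallel with R2, giving an effective lower resistance R2' = R2·R_L/(R2+R_L) = 1.802 kΩ.
Voltage divider with the loaded lower leg: V_out = 14.9 × 1.802/(6.56 + 1.802) = 14.9 × 0.2155 = 3.211 V.

V_out ≈ 3.21 V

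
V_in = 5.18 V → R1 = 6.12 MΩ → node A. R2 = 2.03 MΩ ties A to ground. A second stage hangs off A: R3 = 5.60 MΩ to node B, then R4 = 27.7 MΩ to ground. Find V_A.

Node A sees R2 in parallel with the series input of stage 2, R3 + R4 = 33.30 MΩ.
Effective lower resistance at A: R2 ‖ 33.30 = 1.913 MΩ.
V_A = 5.18 × 1.913/(6.12 + 1.913) = 1.234 V.

V_A ≈ 1.23 V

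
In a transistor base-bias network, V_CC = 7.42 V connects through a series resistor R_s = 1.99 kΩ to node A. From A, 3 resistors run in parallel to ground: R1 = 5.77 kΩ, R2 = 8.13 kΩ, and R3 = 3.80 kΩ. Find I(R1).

Parallel bank: R_p = 1/(1/5.77 + 1/8.13 + 1/3.80) = 1.787 kΩ.
V_A = 7.42 × 1.787/3.777 = 3.511 V.
I(R1) = V_A / R1 = 3.511/5.77 = 0.6085 mA.
(Check via current divider: I_total = 1.964 mA; share G_k/ΣG = 0.3098 → same result.)

I ≈ 0.608 mA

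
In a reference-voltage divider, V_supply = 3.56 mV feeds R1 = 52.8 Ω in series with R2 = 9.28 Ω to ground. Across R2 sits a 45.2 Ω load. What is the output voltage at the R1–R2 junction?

V_out ≈ 0.453 mV

The load sits in parallel with R2, giving an effective lower resistance R2' = R2·R_L/(R2+R_L) = 7.699 Ω.
Then V_out = V_supply · R2'/(R1 + R2') = 3.56 × 7.699/60.50 = 0.4531 mV.
(Unloaded it would be 0.532 mV; the load pulls it down.)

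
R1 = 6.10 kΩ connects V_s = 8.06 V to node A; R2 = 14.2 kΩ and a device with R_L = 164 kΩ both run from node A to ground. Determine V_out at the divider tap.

V_out ≈ 5.50 V

R2 ‖ R_L = (14.2 × 164)/(14.2 + 164) = 13.07 kΩ.
Then V_out = V_s · R2'/(R1 + R2') = 8.06 × 13.07/19.17 = 5.495 V.
(Unloaded it would be 5.64 V; the load pulls it down.)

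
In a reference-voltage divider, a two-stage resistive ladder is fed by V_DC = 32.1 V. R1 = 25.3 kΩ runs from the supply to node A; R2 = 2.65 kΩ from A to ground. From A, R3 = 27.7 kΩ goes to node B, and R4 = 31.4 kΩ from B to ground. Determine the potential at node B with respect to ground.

V_B ≈ 1.55 V

Node A sees R2 in parallel with the series input of stage 2, R3 + R4 = 59.10 kΩ.
R2 ‖ (R3+R4) = 2.536 kΩ.
So V_A = 32.1 × 0.09111 = 2.925 V.
Stage 2 is unloaded, so V_B = V_A · R4/(R3+R4) = 2.925 × 31.4/59.10 = 1.554 V.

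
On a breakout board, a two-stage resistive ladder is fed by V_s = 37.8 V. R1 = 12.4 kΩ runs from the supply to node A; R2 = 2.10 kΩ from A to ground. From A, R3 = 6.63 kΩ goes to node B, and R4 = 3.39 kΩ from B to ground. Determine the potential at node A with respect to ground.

V_A ≈ 4.64 V

Node A sees R2 in parallel with the series input of stage 2, R3 + R4 = 10.02 kΩ.
Effective lower resistance at A: R2 ‖ 10.02 = 1.736 kΩ.
V_A = 37.8 × 1.736/(12.4 + 1.736) = 4.642 V.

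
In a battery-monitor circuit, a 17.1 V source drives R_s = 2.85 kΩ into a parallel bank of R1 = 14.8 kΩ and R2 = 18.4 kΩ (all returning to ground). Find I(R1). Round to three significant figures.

I ≈ 0.857 mA

Equivalent of the parallel group: R_p = 8.202 kΩ.
Node voltage V_A = V_CC · R_p/(R_s + R_p) = 17.1 × 0.7421 = 12.69 V.
Branch current I = V_A/R1 = 12.69/14.8 = 0.8575 mA.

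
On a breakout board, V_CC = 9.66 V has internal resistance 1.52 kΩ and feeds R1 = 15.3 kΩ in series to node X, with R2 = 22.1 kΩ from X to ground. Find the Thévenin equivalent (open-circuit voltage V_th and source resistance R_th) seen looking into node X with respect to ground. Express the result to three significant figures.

V_th ≈ 5.49 V, R_th ≈ 9.55 kΩ

R1' = 1.52 + 15.3 = 16.82 kΩ (source resistance + R1).
With X open, the divider is unloaded: V_th = 9.66 × 22.1/38.92 = 5.485 V.
With V_CC suppressed (replaced by a short), R_th = R1' ‖ R2 = (16.82 × 22.1)/(16.82 + 22.1) = 9.551 kΩ.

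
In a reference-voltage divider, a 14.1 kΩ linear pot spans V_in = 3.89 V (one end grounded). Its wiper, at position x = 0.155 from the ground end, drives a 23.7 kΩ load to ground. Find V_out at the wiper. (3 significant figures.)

V_out ≈ 0.559 V

The pot divides into 11.91 kΩ above the wiper and 2.185 kΩ below.
R_L loads the lower segment: effective lower R = 2.001 kΩ.
V_out = 3.89 × 2.001/(11.91 + 2.001) = 0.5594 V.
(Unloaded: V_out = x·V_in = 0.603 V.)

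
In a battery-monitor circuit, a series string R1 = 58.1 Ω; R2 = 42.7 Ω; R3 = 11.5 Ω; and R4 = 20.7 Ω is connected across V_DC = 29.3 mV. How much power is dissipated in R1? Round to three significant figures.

Series current I = V_DC/ΣR = 29.3/133.0 = 0.2203 mA.
V(R1) = I·R = 12.80 mV; P = V·I = 12.80 × 0.2203 = 2.820 µW.

P ≈ 2.82 µW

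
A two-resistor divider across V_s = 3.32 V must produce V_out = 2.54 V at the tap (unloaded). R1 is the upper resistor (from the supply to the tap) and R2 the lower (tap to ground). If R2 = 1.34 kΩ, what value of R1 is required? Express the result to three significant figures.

R1 ≈ 0.411 kΩ

The divider ratio is R2/(R1+R2) = 2.54/3.32 = 0.7651.
Rearranging, R1 = R2·(1−k)/k = 1.34 × 0.3071 = 0.4115 kΩ.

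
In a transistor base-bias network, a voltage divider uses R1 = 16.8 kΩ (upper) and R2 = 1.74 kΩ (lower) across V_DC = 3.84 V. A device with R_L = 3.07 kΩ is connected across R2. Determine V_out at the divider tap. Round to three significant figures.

First combine the lower leg with the load: R2 ‖ R_L = 1.111 kΩ.
Voltage divider with the loaded lower leg: V_out = 3.84 × 1.111/(16.8 + 1.111) = 3.84 × 0.06201 = 0.2381 V.

V_out ≈ 0.238 V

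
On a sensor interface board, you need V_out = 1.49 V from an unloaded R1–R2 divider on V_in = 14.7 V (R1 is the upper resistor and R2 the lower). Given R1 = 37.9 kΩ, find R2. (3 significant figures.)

R2 ≈ 4.27 kΩ

The divider ratio is R2/(R1+R2) = 1.49/14.7 = 0.1014.
So R2 = R1 · V_out/(V_in − V_out) = 37.9 × 1.49/(14.7 − 1.49) = 37.9 × 0.1128 = 4.275 kΩ.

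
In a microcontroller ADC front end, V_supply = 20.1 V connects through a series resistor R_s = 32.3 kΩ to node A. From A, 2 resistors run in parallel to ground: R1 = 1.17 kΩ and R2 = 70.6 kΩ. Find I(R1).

Combine the parallel branches: R_p = (1/1.17 + 1/70.6)⁻¹ = 1.151 kΩ.
V_A by voltage divider: V_A = 20.1 × 1.151/(32.3 + 1.151) = 0.6916 V.
I(R1) = V_A / R1 = 0.6916/1.17 = 0.5911 mA.
(Check via current divider: I_total = 0.6009 mA; share G_k/ΣG = 0.9837 → same result.)

I ≈ 0.591 mA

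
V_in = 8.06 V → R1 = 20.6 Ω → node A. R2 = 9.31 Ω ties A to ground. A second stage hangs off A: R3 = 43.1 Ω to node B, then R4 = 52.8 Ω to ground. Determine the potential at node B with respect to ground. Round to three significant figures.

Looking into the second stage from A: R3 + R4 = 95.90 Ω appears in parallel with R2.
R2 ‖ (R3+R4) = 8.486 Ω.
So V_A = 8.06 × 0.2918 = 2.352 V.
Stage 2 is unloaded, so V_B = V_A · R4/(R3+R4) = 2.352 × 52.8/95.90 = 1.295 V.

V_B ≈ 1.29 V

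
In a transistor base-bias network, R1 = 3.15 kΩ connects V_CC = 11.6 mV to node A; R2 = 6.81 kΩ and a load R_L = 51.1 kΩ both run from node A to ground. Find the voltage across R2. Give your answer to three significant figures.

V_out ≈ 7.61 mV

The load sits in parallel with R2, giving an effective lower resistance R2' = R2·R_L/(R2+R_L) = 6.009 kΩ.
Then V_out = V_CC · R2'/(R1 + R2') = 11.6 × 6.009/9.159 = 7.611 mV.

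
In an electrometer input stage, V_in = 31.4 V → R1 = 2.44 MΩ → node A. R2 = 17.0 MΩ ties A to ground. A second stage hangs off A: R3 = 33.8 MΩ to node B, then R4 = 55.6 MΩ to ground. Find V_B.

V_B ≈ 16.7 V

Node A sees R2 in parallel with the series input of stage 2, R3 + R4 = 89.40 MΩ.
Effective lower resistance at A: R2 ‖ 89.40 = 14.28 MΩ.
First divider: V_A = V_in · 14.28/(2.44 + 14.28) = 26.82 V.
V_B = V_A × 0.6219 = 16.68 V.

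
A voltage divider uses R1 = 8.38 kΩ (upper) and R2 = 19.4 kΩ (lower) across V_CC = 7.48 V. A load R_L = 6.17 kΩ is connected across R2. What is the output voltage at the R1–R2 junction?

V_out ≈ 2.68 V

First combine the lower leg with the load: R2 ‖ R_L = 4.681 kΩ.
Voltage divider with the loaded lower leg: V_out = 7.48 × 4.681/(8.38 + 4.681) = 7.48 × 0.3584 = 2.681 V.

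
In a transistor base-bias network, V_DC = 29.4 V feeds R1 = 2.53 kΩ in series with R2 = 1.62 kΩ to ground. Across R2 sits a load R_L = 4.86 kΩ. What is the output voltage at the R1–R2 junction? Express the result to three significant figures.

R2 ‖ R_L = (1.62 × 4.86)/(1.62 + 4.86) = 1.215 kΩ.
Voltage divider with the loaded lower leg: V_out = 29.4 × 1.215/(2.53 + 1.215) = 29.4 × 0.3244 = 9.538 V.
(Unloaded it would be 11.5 V; the load pulls it down.)

V_out ≈ 9.54 V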